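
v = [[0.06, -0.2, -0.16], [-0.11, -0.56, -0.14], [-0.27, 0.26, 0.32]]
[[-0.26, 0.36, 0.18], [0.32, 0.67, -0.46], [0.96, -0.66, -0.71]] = v @ [[-2.57, 0.76, 1.37], [-0.35, -1.24, 1.02], [1.11, -0.41, -1.9]]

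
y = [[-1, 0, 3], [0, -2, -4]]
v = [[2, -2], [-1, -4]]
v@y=[[-2, 4, 14], [1, 8, 13]]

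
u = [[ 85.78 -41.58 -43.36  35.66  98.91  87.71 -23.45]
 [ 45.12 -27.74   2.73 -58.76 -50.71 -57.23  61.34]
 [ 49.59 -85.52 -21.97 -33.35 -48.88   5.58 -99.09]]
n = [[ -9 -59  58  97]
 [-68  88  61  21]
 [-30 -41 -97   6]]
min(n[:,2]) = -97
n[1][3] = 21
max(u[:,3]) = 35.66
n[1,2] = 61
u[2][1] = -85.52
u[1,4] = -50.71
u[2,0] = 49.59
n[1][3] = 21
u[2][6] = -99.09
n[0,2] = 58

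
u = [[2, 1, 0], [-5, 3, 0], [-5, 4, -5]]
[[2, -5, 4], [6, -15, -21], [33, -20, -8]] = u @[[0, 0, 3], [2, -5, -2], [-5, 0, -3]]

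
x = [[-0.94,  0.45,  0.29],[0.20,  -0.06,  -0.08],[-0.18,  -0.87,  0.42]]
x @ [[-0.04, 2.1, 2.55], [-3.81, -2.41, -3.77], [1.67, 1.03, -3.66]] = [[-1.19, -2.76, -5.15], [0.09, 0.48, 1.03], [4.02, 2.15, 1.28]]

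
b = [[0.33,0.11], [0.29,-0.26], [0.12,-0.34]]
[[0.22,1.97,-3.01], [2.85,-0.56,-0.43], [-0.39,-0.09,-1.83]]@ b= [[0.28, 0.54], [0.73, 0.61], [-0.37, 0.60]]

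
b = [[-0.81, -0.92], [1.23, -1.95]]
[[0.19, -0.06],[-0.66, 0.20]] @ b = [[-0.23, -0.06], [0.78, 0.22]]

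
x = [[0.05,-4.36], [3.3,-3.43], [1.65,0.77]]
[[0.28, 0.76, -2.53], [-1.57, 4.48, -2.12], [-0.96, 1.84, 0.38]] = x@[[-0.55, 1.19, -0.04], [-0.07, -0.16, 0.58]]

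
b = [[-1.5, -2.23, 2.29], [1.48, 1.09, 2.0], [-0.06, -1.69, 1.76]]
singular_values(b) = [4.22, 2.75, 0.64]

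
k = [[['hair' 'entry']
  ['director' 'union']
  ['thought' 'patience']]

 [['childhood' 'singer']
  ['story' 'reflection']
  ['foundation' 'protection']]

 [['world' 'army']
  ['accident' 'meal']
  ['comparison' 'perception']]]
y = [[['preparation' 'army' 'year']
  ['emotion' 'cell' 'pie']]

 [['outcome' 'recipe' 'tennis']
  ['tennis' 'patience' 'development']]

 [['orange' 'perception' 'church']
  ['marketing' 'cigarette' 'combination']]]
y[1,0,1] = 'recipe'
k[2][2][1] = 'perception'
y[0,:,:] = [['preparation', 'army', 'year'], ['emotion', 'cell', 'pie']]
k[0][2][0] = 'thought'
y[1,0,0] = 'outcome'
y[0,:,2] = ['year', 'pie']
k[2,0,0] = 'world'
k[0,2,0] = 'thought'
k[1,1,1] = 'reflection'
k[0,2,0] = 'thought'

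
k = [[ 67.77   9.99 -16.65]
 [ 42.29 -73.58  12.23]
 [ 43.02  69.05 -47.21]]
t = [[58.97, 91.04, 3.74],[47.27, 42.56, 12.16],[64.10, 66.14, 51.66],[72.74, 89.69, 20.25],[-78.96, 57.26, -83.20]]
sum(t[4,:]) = -104.9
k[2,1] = 69.05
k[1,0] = 42.29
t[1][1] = 42.56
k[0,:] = [67.77, 9.99, -16.65]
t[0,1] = 91.04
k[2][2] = -47.21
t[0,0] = 58.97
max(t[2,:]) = 66.14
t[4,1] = 57.26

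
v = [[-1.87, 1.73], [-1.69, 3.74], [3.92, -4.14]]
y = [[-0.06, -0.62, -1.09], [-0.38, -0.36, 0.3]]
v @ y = [[-0.55, 0.54, 2.56], [-1.32, -0.3, 2.96], [1.34, -0.94, -5.51]]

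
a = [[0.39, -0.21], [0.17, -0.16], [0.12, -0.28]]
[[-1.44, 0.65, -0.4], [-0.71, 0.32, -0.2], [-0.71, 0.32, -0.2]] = a @ [[-3.02,1.37,-0.84], [1.24,-0.56,0.35]]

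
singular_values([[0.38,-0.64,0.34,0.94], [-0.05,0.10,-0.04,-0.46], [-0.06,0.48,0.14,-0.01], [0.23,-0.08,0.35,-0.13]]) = [1.34, 0.47, 0.46, 0.0]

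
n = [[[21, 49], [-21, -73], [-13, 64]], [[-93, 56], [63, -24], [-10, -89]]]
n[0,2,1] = 64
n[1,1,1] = -24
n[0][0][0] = 21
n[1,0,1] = 56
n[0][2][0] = -13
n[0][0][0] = 21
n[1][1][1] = -24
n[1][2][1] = -89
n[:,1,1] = [-73, -24]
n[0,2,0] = -13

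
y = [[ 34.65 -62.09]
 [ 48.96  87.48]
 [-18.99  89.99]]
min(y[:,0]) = -18.99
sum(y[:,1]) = 115.38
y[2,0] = -18.99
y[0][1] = -62.09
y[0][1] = -62.09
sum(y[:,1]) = 115.38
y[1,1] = 87.48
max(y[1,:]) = 87.48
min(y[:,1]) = -62.09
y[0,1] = -62.09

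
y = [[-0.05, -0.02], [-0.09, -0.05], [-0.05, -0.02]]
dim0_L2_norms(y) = [0.11, 0.06]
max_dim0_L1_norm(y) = 0.19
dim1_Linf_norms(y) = [0.05, 0.09, 0.05]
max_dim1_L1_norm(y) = 0.14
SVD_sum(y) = [[-0.05, -0.02],[-0.09, -0.05],[-0.05, -0.02]] + [[-0.0, 0.00], [0.0, -0.00], [-0.00, 0.0]]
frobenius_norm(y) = 0.13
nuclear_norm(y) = 0.14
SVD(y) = [[-0.42, 0.57], [-0.8, -0.59], [-0.42, 0.57]] @ diag([0.12782810555581073, 0.007744380544143688]) @ [[0.89, 0.45], [-0.45, 0.89]]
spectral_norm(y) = 0.13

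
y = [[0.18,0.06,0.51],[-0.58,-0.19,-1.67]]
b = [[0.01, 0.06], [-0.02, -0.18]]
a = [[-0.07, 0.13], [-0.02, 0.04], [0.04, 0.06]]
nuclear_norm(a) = 0.22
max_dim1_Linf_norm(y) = 1.67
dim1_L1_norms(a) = [0.2, 0.06, 0.1]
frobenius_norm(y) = 1.86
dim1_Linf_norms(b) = [0.06, 0.18]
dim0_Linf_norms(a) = [0.07, 0.13]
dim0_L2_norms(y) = [0.61, 0.2, 1.75]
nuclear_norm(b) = 0.19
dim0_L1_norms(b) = [0.03, 0.24]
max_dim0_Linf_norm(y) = 1.67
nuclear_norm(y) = 1.86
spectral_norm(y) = 1.86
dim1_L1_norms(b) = [0.07, 0.2]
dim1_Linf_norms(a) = [0.13, 0.04, 0.06]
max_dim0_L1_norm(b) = 0.24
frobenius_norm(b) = 0.19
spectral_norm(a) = 0.16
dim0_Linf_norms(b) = [0.02, 0.18]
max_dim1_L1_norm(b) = 0.2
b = y @ a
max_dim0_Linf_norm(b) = 0.18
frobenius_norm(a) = 0.17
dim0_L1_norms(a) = [0.13, 0.23]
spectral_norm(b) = 0.19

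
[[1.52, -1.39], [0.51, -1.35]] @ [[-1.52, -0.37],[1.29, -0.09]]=[[-4.10,-0.44], [-2.52,-0.07]]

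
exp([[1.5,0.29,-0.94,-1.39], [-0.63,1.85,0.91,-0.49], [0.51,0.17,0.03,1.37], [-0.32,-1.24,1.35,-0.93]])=[[3.25,  4.18,  -2.74,  -3.62], [-2.51,  6.03,  3.69,  1.16], [1.12,  -0.44,  1.12,  0.6], [0.78,  -3.06,  0.09,  0.93]]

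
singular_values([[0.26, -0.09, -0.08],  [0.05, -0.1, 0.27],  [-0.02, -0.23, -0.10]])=[0.31, 0.29, 0.22]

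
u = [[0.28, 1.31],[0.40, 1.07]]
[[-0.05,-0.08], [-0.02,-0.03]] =u @ [[0.14, 0.20], [-0.07, -0.1]]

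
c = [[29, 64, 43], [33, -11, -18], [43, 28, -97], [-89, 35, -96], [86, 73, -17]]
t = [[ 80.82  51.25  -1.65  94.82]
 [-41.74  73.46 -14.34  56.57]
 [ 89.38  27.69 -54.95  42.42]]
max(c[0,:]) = 64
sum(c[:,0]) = 102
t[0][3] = 94.82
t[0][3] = 94.82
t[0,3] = 94.82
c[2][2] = -97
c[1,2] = -18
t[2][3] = 42.42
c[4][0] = 86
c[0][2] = 43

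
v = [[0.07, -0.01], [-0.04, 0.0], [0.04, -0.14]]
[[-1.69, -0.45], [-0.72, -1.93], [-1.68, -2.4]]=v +[[-1.76,-0.44], [-0.68,-1.93], [-1.72,-2.26]]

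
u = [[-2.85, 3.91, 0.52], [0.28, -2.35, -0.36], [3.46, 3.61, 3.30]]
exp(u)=[[0.86, 1.67, 1.22], [-0.95, -1.52, -1.63], [16.18, 27.99, 26.36]]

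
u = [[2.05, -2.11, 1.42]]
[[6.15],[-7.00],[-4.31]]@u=[[12.61, -12.98, 8.73], [-14.35, 14.77, -9.94], [-8.84, 9.09, -6.12]]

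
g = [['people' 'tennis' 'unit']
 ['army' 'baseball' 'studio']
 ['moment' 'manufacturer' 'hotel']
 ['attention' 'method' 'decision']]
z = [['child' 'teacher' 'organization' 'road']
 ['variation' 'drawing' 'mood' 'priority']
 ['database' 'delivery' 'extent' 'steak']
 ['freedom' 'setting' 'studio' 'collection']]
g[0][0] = 'people'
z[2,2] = 'extent'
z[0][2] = 'organization'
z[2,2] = 'extent'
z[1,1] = 'drawing'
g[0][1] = 'tennis'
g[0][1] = 'tennis'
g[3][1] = 'method'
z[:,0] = ['child', 'variation', 'database', 'freedom']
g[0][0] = 'people'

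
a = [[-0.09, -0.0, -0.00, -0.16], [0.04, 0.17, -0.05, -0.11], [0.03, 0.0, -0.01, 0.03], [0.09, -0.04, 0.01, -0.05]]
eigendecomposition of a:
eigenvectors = [[-0.75+0.00j, (-0.75-0j), (0.01+0j), -0.08+0.00j], [0.05+0.28j, 0.05-0.28j, (0.26+0j), (-0.99+0j)], [0.18+0.07j, (0.18-0.07j), (0.96+0j), 0.01+0.00j], [(0.05+0.56j), 0.05-0.56j, -0.00+0.00j, (0.14+0j)]]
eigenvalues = [(-0.08+0.12j), (-0.08-0.12j), (-0.01+0j), (0.19+0j)]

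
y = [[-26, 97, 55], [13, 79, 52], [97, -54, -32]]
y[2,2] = -32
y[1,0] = 13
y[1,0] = 13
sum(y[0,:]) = 126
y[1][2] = 52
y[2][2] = -32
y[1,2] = 52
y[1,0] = 13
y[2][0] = 97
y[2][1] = -54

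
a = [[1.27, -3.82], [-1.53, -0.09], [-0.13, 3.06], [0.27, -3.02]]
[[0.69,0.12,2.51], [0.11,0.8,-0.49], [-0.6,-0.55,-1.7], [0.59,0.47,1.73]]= a @ [[-0.06, -0.51, 0.35], [-0.20, -0.2, -0.54]]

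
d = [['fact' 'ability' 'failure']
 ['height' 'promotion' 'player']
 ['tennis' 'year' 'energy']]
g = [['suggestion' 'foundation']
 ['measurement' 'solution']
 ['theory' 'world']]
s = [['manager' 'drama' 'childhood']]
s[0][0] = 'manager'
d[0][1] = 'ability'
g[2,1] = 'world'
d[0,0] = 'fact'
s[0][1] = 'drama'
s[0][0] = 'manager'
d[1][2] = 'player'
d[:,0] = ['fact', 'height', 'tennis']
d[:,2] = ['failure', 'player', 'energy']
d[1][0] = 'height'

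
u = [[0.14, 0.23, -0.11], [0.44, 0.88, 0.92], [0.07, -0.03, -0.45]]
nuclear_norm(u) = 1.84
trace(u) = 0.57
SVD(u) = [[-0.08, 0.63, -0.77], [-0.97, 0.13, 0.20], [0.23, 0.77, 0.6]] @ diag([1.3872450056924719, 0.4266449315171399, 0.028729716184294082]) @ [[-0.3, -0.63, -0.71], [0.47, 0.55, -0.69], [0.83, -0.54, 0.13]]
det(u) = 0.02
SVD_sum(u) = [[0.03,0.07,0.08], [0.41,0.85,0.96], [-0.10,-0.20,-0.23]] + [[0.12, 0.15, -0.19], [0.03, 0.03, -0.04], [0.15, 0.18, -0.23]] + [[-0.02,  0.01,  -0.00],  [0.00,  -0.0,  0.0],  [0.01,  -0.01,  0.0]]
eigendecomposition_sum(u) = [[0.13, 0.23, 0.14], [0.49, 0.86, 0.51], [-0.0, -0.01, -0.0]] + [[-0.05,0.01,0.04], [0.03,-0.01,-0.03], [-0.01,0.00,0.01]] + [[0.05, -0.02, -0.29], [-0.08, 0.03, 0.44], [0.08, -0.03, -0.46]]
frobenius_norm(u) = 1.45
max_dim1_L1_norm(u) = 2.24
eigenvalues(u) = [0.99, -0.05, -0.38]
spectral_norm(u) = 1.39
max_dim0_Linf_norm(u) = 0.92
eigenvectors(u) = [[-0.26, -0.81, 0.42], [-0.97, 0.56, -0.63], [0.01, -0.18, 0.66]]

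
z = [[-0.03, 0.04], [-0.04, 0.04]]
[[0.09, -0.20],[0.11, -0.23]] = z @ [[-2.96,2.71], [-0.09,-2.93]]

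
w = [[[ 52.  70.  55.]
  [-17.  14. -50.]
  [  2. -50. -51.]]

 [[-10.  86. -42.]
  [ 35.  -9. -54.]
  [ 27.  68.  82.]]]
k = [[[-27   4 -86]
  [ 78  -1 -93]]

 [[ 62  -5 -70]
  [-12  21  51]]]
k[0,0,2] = -86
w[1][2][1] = 68.0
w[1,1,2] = -54.0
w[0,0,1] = 70.0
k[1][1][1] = 21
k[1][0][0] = 62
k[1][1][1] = 21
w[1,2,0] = 27.0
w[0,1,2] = -50.0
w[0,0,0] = 52.0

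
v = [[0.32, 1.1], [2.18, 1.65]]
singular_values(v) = [2.89, 0.65]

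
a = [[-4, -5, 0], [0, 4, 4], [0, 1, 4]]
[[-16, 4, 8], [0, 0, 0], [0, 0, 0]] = a @ [[4, -1, -2], [0, 0, 0], [0, 0, 0]]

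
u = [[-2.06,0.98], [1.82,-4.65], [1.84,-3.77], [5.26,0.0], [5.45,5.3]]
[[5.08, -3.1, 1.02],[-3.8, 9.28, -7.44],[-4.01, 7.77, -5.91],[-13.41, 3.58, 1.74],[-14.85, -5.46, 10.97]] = u @ [[-2.55,0.68,0.33], [-0.18,-1.73,1.73]]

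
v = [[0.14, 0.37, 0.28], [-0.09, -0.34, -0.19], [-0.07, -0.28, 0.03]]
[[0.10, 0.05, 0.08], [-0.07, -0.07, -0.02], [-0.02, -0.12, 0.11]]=v@[[0.34, 0.02, 0.16], [0.02, 0.39, -0.35], [0.16, -0.35, 0.68]]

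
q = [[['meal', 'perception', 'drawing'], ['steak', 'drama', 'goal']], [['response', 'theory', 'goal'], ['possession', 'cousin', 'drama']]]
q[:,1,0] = ['steak', 'possession']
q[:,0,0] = ['meal', 'response']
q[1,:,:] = [['response', 'theory', 'goal'], ['possession', 'cousin', 'drama']]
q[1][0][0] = 'response'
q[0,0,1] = 'perception'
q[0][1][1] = 'drama'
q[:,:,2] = [['drawing', 'goal'], ['goal', 'drama']]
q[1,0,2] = 'goal'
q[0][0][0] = 'meal'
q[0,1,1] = 'drama'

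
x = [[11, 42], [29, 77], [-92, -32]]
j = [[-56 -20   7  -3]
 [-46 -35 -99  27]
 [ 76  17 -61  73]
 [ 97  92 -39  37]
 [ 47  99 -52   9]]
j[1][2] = -99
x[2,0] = -92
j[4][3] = 9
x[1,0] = 29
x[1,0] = 29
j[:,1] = [-20, -35, 17, 92, 99]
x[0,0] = 11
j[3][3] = 37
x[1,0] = 29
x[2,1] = -32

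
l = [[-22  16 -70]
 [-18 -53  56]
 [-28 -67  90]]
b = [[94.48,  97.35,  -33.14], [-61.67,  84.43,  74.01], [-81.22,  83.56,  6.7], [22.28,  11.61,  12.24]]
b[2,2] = 6.7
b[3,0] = 22.28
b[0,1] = 97.35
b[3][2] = 12.24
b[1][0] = -61.67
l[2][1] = -67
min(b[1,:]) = -61.67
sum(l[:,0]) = -68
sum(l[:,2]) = 76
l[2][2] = 90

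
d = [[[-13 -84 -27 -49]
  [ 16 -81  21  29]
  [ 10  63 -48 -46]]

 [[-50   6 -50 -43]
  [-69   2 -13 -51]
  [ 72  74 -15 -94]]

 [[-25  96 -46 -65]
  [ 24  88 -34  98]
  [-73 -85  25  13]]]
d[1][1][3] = -51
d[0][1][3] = 29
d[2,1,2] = -34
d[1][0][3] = -43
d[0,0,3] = -49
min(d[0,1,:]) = -81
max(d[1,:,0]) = 72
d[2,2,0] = -73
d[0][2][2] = -48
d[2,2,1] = -85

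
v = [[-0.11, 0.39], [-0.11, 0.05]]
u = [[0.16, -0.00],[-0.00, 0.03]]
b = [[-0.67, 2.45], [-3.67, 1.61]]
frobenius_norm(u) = 0.16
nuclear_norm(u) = 0.19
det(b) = 7.91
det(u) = 0.00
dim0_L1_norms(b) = [4.34, 4.06]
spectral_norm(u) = 0.16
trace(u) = 0.19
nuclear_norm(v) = 0.50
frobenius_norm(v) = 0.42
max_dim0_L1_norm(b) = 4.34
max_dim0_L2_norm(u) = 0.16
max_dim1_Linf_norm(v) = 0.39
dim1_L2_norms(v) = [0.41, 0.12]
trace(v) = -0.06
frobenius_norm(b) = 4.74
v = u @ b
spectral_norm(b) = 4.39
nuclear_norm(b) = 6.19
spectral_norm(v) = 0.41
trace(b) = 0.94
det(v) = 0.04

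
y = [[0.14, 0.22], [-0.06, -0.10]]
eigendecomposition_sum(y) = [[0.12,0.17], [-0.05,-0.07]] + [[0.02, 0.05], [-0.01, -0.03]]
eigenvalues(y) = [0.05, -0.01]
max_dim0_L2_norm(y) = 0.24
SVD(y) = [[-0.91,0.41], [0.41,0.91]] @ diag([0.2856434072558691, 0.0028006947812500727]) @ [[-0.53, -0.85], [0.85, -0.53]]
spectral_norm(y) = 0.29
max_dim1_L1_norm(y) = 0.36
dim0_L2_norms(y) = [0.15, 0.24]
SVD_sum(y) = [[0.14, 0.22], [-0.06, -0.10]] + [[0.00, -0.0],  [0.0, -0.0]]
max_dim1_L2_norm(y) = 0.26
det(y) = -0.00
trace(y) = 0.04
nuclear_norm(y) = 0.29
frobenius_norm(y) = 0.29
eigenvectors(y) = [[0.93, -0.82], [-0.36, 0.58]]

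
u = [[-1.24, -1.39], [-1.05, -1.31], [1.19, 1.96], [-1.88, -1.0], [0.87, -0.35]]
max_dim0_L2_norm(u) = 2.93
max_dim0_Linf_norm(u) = 1.96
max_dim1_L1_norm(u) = 3.15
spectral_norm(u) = 3.94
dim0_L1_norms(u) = [6.23, 6.01]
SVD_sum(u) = [[-1.30, -1.33], [-1.17, -1.19], [1.56, 1.59], [-1.42, -1.45], [0.25, 0.26]] + [[0.06, -0.06],[0.12, -0.12],[-0.37, 0.37],[-0.46, 0.45],[0.62, -0.61]]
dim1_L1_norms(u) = [2.63, 2.36, 3.15, 2.88, 1.22]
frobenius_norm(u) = 4.12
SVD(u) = [[-0.47,-0.07], [-0.42,-0.14], [0.57,0.43], [-0.52,0.53], [0.09,-0.71]] @ diag([3.9354987947155573, 1.2131155084295944]) @ [[0.70, 0.71],  [-0.71, 0.70]]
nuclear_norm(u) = 5.15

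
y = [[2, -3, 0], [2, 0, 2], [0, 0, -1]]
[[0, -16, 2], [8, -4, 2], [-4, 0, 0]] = y@[[0, -2, 1], [0, 4, 0], [4, 0, 0]]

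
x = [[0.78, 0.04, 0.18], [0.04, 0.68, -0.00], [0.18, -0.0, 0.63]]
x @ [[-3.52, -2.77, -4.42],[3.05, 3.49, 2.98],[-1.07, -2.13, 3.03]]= [[-2.82,-2.40,-2.78], [1.93,2.26,1.85], [-1.31,-1.84,1.11]]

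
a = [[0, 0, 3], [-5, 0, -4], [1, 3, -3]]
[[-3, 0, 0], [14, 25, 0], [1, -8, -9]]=a @ [[-2, -5, 0], [0, -1, -3], [-1, 0, 0]]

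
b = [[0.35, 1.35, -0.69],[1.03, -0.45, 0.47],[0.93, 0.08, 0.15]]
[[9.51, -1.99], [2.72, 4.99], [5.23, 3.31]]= b@[[5.41, 3.40],[4.97, -1.45],[-1.32, 1.77]]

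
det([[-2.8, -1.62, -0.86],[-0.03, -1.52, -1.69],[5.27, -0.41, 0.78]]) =12.751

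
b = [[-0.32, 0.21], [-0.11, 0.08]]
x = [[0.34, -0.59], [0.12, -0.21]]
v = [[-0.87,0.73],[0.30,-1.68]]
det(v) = 1.24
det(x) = -0.00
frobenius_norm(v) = 2.05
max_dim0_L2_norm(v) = 1.83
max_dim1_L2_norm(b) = 0.38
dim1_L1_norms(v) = [1.6, 1.98]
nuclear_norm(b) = 0.41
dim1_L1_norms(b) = [0.53, 0.19]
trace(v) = -2.55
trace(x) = 0.13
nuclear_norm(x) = 0.72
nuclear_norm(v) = 2.59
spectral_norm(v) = 1.95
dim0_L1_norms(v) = [1.17, 2.41]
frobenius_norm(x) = 0.72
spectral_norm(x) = 0.72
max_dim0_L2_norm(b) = 0.34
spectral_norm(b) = 0.41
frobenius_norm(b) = 0.41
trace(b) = -0.24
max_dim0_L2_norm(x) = 0.63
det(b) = -0.00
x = b @ v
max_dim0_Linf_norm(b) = 0.32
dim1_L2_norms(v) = [1.14, 1.71]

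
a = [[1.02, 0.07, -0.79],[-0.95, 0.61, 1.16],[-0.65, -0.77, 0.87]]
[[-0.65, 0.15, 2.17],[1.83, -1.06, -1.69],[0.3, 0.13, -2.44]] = a @ [[0.42, -0.50, 1.39], [0.89, -0.78, 1.03], [1.45, -0.91, -0.86]]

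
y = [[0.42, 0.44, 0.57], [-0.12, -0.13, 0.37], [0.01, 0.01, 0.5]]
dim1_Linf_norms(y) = [0.57, 0.37, 0.5]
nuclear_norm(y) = 1.42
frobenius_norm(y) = 1.06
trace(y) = 0.79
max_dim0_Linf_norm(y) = 0.57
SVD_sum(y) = [[0.28, 0.30, 0.69], [0.08, 0.08, 0.19], [0.15, 0.16, 0.37]] + [[0.14,0.14,-0.12], [-0.2,-0.21,0.18], [-0.14,-0.15,0.13]] + [[0.00,-0.0,-0.0], [0.00,-0.00,-0.00], [-0.0,0.0,0.0]]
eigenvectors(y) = [[0.72, -0.95, 0.97], [-0.69, 0.32, -0.04], [-0.00, 0.03, 0.24]]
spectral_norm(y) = 0.94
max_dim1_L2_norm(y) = 0.83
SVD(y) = [[-0.85, 0.48, -0.21],  [-0.24, -0.71, -0.66],  [-0.46, -0.51, 0.72]] @ diag([0.9402534870312821, 0.4787697379362679, 0.001708262846316765]) @ [[-0.35, -0.37, -0.86], [0.59, 0.62, -0.51], [-0.73, 0.69, 0.0]]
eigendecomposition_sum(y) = [[0.00, 0.01, -0.01], [-0.00, -0.01, 0.01], [-0.0, -0.00, 0.00]] + [[0.34, 0.35, -1.33], [-0.11, -0.12, 0.45], [-0.01, -0.01, 0.04]] + [[0.08, 0.08, 1.90], [-0.0, -0.0, -0.08], [0.02, 0.02, 0.46]]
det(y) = -0.00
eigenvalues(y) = [-0.01, 0.26, 0.54]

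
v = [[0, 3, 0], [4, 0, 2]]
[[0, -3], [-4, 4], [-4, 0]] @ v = [[-12, 0, -6], [16, -12, 8], [0, -12, 0]]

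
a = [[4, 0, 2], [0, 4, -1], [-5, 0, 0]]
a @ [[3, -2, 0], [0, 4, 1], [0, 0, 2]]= [[12, -8, 4], [0, 16, 2], [-15, 10, 0]]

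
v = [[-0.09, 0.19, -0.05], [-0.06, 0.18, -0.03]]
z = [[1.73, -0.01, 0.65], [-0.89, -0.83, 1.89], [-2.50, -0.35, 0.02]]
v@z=[[-0.2, -0.14, 0.3], [-0.19, -0.14, 0.30]]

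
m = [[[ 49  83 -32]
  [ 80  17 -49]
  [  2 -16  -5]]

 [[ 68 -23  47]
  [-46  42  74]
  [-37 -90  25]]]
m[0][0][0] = 49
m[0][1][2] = -49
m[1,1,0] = -46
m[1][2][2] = 25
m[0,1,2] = -49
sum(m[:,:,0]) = 116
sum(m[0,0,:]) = 100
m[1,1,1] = 42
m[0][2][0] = 2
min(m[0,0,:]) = -32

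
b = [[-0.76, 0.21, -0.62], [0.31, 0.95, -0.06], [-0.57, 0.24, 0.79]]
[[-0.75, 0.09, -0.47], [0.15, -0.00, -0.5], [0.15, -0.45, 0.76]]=b @[[0.53,0.19,-0.23], [0.02,-0.09,-0.39], [0.56,-0.41,0.91]]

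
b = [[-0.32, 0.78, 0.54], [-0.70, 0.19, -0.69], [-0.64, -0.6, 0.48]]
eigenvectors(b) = [[-0.71+0.00j, -0.71-0.00j, -0.05+0.00j], [0.02-0.55j, 0.02+0.55j, -0.62+0.00j], [-0.03-0.44j, (-0.03+0.44j), 0.78+0.00j]]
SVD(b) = [[0.65, 0.58, 0.5], [-0.46, 0.82, -0.34], [-0.61, -0.01, 0.80]] @ diag([1.0032060865304246, 1.0009444517878492, 0.9981421503891277]) @ [[0.50, 0.78, 0.38],[-0.75, 0.61, -0.26],[-0.43, -0.15, 0.89]]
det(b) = 1.00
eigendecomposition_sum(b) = [[-0.16+0.47j, (0.37+0.11j), 0.29+0.12j],[(-0.36-0.14j), (-0.1+0.29j), -0.10+0.22j],[(-0.3-0.08j), -0.06+0.24j, (-0.06+0.19j)]] + [[(-0.16-0.47j), 0.37-0.11j, (0.29-0.12j)], [(-0.36+0.14j), -0.10-0.29j, (-0.1-0.22j)], [-0.30+0.08j, (-0.06-0.24j), (-0.06-0.19j)]] + [[0j, 0.03+0.00j, (-0.04-0j)], [(0.03+0j), (0.39+0j), -0.49-0.00j], [(-0.04-0j), (-0.49-0j), 0.61+0.00j]]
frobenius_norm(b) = 1.73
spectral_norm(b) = 1.00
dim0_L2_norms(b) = [1.0, 1.0, 1.0]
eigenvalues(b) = [(-0.32+0.95j), (-0.32-0.95j), (1+0j)]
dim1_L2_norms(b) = [1.0, 1.0, 1.0]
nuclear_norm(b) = 3.00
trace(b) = 0.35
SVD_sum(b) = [[0.33,  0.51,  0.25], [-0.23,  -0.36,  -0.18], [-0.30,  -0.47,  -0.23]] + [[-0.43,  0.35,  -0.15], [-0.61,  0.5,  -0.21], [0.01,  -0.01,  0.00]] + [[-0.21, -0.08, 0.44],[0.15, 0.05, -0.3],[-0.34, -0.12, 0.71]]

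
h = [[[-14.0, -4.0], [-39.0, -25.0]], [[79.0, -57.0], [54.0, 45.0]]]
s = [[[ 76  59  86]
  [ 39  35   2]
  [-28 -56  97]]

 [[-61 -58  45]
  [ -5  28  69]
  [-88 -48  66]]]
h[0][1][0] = -39.0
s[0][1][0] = 39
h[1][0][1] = -57.0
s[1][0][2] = 45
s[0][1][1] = 35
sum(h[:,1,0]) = 15.0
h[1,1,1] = 45.0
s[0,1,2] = 2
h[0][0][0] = -14.0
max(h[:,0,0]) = 79.0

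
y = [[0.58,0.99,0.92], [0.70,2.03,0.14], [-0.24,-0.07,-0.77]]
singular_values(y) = [2.52, 1.05, 0.0]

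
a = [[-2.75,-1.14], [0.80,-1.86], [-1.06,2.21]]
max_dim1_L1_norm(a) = 3.89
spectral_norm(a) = 3.19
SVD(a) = [[0.26, 0.97], [-0.61, 0.18], [0.75, -0.19]] @ diag([3.193454507931848, 2.961629332946606]) @ [[-0.62, 0.78], [-0.78, -0.62]]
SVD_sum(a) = [[-0.51, 0.64], [1.22, -1.53], [-1.49, 1.87]] + [[-2.24, -1.78], [-0.42, -0.33], [0.43, 0.34]]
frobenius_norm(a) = 4.36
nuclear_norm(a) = 6.16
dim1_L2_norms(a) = [2.98, 2.02, 2.45]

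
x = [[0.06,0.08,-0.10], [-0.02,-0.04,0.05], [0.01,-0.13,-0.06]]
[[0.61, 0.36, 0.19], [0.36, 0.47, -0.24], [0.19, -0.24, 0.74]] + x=[[0.67, 0.44, 0.09], [0.34, 0.43, -0.19], [0.20, -0.37, 0.68]]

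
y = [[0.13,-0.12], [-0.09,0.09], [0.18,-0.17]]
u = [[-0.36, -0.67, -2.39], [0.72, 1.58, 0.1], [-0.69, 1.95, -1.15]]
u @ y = [[-0.42, 0.39], [-0.03, 0.04], [-0.47, 0.45]]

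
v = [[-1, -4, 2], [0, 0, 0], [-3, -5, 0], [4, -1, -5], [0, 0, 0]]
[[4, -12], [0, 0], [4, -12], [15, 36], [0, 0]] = v @ [[2, 4], [-2, 0], [-1, -4]]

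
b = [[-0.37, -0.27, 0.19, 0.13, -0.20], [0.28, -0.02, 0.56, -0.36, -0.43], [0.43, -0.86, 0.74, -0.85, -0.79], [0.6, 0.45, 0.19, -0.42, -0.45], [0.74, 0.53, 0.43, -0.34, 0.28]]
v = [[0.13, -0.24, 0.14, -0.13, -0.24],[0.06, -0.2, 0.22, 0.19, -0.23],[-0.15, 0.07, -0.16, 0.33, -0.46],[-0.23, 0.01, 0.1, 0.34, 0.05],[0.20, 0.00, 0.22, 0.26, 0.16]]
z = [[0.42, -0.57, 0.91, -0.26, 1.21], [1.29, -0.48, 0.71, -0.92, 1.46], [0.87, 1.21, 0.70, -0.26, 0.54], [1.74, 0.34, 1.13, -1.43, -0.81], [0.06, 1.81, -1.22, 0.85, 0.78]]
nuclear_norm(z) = 9.11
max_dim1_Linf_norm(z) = 1.81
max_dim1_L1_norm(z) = 5.45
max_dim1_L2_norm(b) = 1.68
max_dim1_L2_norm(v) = 0.61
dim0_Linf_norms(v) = [0.23, 0.24, 0.22, 0.34, 0.46]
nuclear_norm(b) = 4.17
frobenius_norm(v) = 1.04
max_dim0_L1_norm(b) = 2.42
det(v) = -0.00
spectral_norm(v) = 0.69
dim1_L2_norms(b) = [0.55, 0.84, 1.68, 0.99, 1.1]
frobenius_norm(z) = 4.95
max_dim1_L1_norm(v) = 1.17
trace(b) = 0.21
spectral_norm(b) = 1.96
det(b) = -0.00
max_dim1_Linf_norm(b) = 0.86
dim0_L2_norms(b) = [1.14, 1.14, 1.06, 1.08, 1.06]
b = v @ z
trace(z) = -0.01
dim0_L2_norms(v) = [0.37, 0.32, 0.39, 0.59, 0.59]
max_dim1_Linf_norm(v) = 0.46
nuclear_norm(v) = 1.97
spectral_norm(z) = 3.57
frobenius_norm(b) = 2.45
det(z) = 1.17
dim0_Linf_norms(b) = [0.74, 0.86, 0.74, 0.85, 0.79]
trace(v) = 0.27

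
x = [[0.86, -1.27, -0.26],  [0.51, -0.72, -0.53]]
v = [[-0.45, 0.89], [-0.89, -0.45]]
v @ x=[[0.07, -0.07, -0.35], [-0.99, 1.45, 0.47]]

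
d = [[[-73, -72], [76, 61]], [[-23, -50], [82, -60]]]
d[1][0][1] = -50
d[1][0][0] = -23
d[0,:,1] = [-72, 61]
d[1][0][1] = -50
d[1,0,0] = -23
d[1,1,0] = 82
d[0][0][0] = -73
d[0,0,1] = -72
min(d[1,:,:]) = -60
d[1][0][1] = -50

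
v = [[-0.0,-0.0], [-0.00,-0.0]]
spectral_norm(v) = 0.00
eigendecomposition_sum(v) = [[-0.0, -0.0], [-0.0, -0.0]] + [[-0.0, -0.00], [-0.00, -0.0]]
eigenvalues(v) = [-0.0, -0.0]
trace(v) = 0.00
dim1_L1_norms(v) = [0.0, 0.0]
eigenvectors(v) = [[1.00, 0.00],[0.0, 1.00]]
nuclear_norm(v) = 0.00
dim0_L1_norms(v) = [0.0, 0.0]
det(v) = 0.00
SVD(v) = [[1.00, 0.00], [0.0, 1.0]] @ diag([-0.0, -0.0]) @ [[1.0, 0.0],[0.00, 1.0]]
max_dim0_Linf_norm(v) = 0.0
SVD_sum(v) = [[-0.00, -0.00],  [-0.00, -0.0]] + [[-0.0, -0.0],[-0.00, -0.00]]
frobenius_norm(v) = 0.00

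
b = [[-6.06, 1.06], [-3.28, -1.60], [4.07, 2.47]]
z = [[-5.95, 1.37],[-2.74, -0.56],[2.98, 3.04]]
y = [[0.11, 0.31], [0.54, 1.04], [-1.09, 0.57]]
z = y + b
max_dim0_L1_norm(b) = 13.41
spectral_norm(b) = 8.09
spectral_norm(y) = 1.23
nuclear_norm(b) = 10.98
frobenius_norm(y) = 1.73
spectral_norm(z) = 7.21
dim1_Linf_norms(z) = [5.95, 2.74, 3.04]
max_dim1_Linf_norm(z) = 5.95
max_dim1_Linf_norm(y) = 1.09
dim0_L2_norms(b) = [8.0, 3.13]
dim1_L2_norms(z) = [6.11, 2.8, 4.26]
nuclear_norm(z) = 10.57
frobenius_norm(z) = 7.95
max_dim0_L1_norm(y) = 1.92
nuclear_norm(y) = 2.45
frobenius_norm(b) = 8.59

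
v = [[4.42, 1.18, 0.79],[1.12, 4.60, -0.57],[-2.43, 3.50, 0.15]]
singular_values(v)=[5.93, 5.15, 0.82]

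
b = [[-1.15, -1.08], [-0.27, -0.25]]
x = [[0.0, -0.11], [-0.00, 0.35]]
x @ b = [[0.03, 0.03], [-0.09, -0.09]]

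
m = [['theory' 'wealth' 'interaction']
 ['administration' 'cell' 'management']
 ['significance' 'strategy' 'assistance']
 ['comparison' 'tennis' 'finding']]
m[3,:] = ['comparison', 'tennis', 'finding']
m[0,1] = 'wealth'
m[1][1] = 'cell'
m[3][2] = 'finding'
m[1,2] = 'management'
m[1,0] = 'administration'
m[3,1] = 'tennis'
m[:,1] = ['wealth', 'cell', 'strategy', 'tennis']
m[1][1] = 'cell'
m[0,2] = 'interaction'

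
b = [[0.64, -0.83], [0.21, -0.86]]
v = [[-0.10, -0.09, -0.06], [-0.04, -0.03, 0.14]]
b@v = [[-0.03, -0.03, -0.15], [0.01, 0.01, -0.13]]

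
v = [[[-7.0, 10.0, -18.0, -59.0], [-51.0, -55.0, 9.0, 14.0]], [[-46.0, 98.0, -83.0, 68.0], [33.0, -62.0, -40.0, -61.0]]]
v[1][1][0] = 33.0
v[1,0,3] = 68.0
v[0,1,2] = 9.0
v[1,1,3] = -61.0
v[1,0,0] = -46.0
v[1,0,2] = -83.0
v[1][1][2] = -40.0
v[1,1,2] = -40.0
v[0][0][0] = -7.0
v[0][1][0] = -51.0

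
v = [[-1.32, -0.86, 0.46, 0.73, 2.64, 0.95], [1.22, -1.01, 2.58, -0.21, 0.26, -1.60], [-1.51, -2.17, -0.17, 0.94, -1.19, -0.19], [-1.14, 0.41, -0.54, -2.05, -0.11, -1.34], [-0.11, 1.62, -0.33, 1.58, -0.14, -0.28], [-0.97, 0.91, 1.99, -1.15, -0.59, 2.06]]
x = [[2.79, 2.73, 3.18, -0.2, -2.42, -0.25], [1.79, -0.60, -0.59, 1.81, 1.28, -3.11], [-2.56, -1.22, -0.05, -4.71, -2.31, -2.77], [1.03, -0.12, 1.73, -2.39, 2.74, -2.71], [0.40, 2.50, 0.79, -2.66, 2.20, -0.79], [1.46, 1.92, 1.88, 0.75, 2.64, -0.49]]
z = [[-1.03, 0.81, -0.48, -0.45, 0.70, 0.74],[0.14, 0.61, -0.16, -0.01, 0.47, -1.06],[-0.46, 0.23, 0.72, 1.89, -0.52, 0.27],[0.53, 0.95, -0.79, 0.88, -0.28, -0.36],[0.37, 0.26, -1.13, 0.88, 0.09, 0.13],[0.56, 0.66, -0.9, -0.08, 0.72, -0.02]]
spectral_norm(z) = 2.49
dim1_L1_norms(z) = [4.21, 2.45, 4.09, 3.79, 2.86, 2.94]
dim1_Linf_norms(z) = [1.03, 1.06, 1.89, 0.95, 1.13, 0.9]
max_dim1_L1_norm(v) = 7.67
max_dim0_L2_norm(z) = 2.31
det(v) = -589.08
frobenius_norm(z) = 4.10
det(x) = 1459.16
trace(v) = -2.63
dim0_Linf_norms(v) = [1.51, 2.17, 2.58, 2.05, 2.64, 2.06]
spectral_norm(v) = 3.60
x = z @ v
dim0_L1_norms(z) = [3.09, 3.52, 4.18, 4.19, 2.78, 2.58]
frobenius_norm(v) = 7.55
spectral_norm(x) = 7.35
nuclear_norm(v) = 18.00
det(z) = -2.48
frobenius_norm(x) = 12.42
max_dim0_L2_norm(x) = 6.23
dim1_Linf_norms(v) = [2.64, 2.58, 2.17, 2.05, 1.62, 2.06]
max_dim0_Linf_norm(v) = 2.64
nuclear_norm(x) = 26.34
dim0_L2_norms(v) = [2.79, 3.18, 3.36, 3.08, 2.97, 3.1]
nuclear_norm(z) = 8.72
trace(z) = 1.25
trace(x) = 1.46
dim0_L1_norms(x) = [10.03, 9.09, 8.22, 12.52, 13.59, 10.12]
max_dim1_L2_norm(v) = 3.44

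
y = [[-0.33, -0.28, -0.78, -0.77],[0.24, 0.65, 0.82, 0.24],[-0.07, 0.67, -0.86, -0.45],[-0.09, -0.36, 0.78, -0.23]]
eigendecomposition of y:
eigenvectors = [[(0.42+0j),  (-0.04-0.47j),  (-0.04+0.47j),  -0.94+0.00j], [-0.84+0.00j,  (-0.18+0.21j),  -0.18-0.21j,  (0.17+0j)], [-0.34+0.00j,  (0.4-0.34j),  0.40+0.34j,  0.06+0.00j], [-0.00+0.00j,  (-0.65+0j),  (-0.65-0j),  0.29+0.00j]]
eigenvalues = [(0.86+0j), (-0.82+0.46j), (-0.82-0.46j), 0j]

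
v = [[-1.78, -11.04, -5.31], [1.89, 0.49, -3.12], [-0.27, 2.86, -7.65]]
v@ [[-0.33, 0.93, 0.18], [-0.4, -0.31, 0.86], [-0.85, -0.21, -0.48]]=[[9.52, 2.88, -7.27],[1.83, 2.26, 2.26],[5.45, 0.47, 6.08]]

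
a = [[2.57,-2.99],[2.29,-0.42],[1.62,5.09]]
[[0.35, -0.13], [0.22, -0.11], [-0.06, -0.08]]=a @ [[0.09, -0.05], [-0.04, 0.00]]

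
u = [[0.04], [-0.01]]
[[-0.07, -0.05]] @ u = [[-0.0]]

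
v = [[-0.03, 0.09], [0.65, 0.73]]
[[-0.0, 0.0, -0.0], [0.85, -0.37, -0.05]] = v @ [[0.97, -0.43, -0.06], [0.30, -0.13, -0.02]]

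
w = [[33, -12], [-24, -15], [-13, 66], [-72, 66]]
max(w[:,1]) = 66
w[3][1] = 66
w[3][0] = -72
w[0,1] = -12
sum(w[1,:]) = -39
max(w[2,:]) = 66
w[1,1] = -15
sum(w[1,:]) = -39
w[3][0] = -72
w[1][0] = -24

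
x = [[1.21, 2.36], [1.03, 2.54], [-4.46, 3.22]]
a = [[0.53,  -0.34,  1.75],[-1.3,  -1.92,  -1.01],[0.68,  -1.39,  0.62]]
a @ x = [[-7.51, 6.02], [0.95, -11.20], [-3.37, 0.07]]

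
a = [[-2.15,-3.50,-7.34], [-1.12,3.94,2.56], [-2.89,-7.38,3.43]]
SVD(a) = [[0.69, -0.60, -0.4], [-0.43, 0.11, -0.9], [0.58, 0.79, -0.18]] @ diag([9.759350568282537, 8.18908209524575, 2.5209345335983597]) @ [[-0.28, -0.86, -0.43],[-0.14, -0.40, 0.9],[0.95, -0.31, 0.01]]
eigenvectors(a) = [[-0.94+0.00j, (0.39-0.46j), 0.39+0.46j], [(-0.02+0j), (-0.01+0.51j), -0.01-0.51j], [(-0.34+0j), -0.62+0.00j, (-0.62-0j)]]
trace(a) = 5.22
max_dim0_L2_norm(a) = 9.07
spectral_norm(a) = 9.76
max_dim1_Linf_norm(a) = 7.38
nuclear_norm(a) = 20.47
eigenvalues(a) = [(-4.9+0j), (5.06+3.93j), (5.06-3.93j)]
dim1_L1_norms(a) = [12.99, 7.62, 13.7]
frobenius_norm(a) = 12.99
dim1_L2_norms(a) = [8.41, 4.83, 8.64]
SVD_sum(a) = [[-1.86,-5.81,-2.88],  [1.15,3.60,1.78],  [-1.57,-4.9,-2.43]] + [[0.67,  1.99,  -4.46], [-0.12,  -0.35,  0.79], [-0.88,  -2.62,  5.86]] + [[-0.96,0.31,-0.01], [-2.15,0.7,-0.01], [-0.44,0.14,-0.00]]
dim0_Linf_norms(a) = [2.89, 7.38, 7.34]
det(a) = -201.47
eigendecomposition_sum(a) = [[(-3.96-0j), (-3.56+0j), -2.39+0.00j], [-0.08-0.00j, -0.07+0.00j, -0.05+0.00j], [(-1.45-0j), -1.30+0.00j, -0.87+0.00j]] + [[0.90-0.15j,0.03-3.83j,(-2.47+0.64j)],[-0.52+0.58j,(2.01+2.56j),1.30-1.73j],[-0.72-0.61j,-3.04+2.53j,2.15+1.52j]] + [[(0.9+0.15j),(0.03+3.83j),(-2.47-0.64j)], [-0.52-0.58j,(2.01-2.56j),1.30+1.73j], [-0.72+0.61j,-3.04-2.53j,(2.15-1.52j)]]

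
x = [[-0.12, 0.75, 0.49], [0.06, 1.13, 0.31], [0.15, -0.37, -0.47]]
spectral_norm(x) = 1.55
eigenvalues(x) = [-0.55, -0.02, 1.11]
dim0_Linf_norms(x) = [0.15, 1.13, 0.49]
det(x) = 0.01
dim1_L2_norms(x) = [0.9, 1.17, 0.62]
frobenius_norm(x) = 1.60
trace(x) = 0.54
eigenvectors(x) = [[0.66, -0.89, -0.47], [0.11, 0.16, -0.87], [-0.75, -0.43, 0.16]]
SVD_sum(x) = [[-0.04, 0.80, 0.39], [-0.06, 1.03, 0.5], [0.03, -0.49, -0.24]] + [[-0.06, -0.06, 0.11], [0.11, 0.1, -0.19], [0.13, 0.12, -0.23]] + [[-0.01,  0.0,  -0.01], [0.01,  -0.00,  0.00], [-0.01,  0.0,  -0.01]]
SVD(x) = [[-0.58, 0.34, 0.74], [-0.74, -0.61, -0.30], [0.35, -0.72, 0.6]] @ diag([1.5531164783506652, 0.4016908291255283, 0.01933086837341573]) @ [[0.05, -0.9, -0.44],  [-0.46, -0.41, 0.79],  [-0.89, 0.16, -0.43]]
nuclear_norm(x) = 1.97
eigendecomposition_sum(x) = [[-0.15, 0.15, 0.37],  [-0.03, 0.03, 0.06],  [0.17, -0.17, -0.42]] + [[-0.01, 0.01, -0.01], [0.0, -0.00, 0.0], [-0.01, 0.0, -0.01]] + [[0.05, 0.6, 0.13], [0.08, 1.10, 0.24], [-0.02, -0.20, -0.04]]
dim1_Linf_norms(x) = [0.75, 1.13, 0.47]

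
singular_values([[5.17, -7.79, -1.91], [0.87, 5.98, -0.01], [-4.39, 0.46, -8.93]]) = [10.83, 9.81, 3.65]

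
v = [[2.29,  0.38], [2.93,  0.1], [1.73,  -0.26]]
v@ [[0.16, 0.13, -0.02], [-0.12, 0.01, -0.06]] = [[0.32, 0.3, -0.07], [0.46, 0.38, -0.06], [0.31, 0.22, -0.02]]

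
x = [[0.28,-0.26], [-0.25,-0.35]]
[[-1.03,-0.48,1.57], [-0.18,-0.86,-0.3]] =x@[[-1.93, 0.35, 3.85], [1.88, 2.22, -1.89]]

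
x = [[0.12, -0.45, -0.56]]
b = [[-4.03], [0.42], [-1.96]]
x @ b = [[0.43]]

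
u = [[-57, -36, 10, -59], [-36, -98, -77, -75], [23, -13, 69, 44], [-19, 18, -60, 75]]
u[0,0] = -57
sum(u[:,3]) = -15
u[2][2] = 69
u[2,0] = 23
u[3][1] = 18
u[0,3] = -59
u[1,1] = -98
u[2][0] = 23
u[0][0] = -57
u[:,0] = [-57, -36, 23, -19]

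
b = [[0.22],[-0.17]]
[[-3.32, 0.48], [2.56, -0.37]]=b@[[-15.08, 2.20]]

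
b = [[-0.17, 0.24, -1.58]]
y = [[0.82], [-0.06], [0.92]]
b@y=[[-1.61]]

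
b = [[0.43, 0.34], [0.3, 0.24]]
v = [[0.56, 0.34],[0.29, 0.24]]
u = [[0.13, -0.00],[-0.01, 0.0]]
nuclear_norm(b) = 0.67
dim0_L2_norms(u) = [0.13, 0.0]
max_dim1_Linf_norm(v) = 0.56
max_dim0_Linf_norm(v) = 0.56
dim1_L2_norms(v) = [0.66, 0.38]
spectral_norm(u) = 0.13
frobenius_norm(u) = 0.13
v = u + b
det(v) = 0.04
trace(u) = 0.13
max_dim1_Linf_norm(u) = 0.13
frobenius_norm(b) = 0.67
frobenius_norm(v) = 0.76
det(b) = 0.00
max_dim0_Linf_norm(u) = 0.13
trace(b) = 0.67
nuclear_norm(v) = 0.80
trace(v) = 0.80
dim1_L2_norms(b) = [0.55, 0.38]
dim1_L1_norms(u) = [0.13, 0.01]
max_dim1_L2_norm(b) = 0.55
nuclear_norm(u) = 0.13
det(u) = 0.00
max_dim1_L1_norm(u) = 0.13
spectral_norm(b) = 0.67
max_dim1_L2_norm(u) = 0.13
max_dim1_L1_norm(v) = 0.9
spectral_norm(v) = 0.75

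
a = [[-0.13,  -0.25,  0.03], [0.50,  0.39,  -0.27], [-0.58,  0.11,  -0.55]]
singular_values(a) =[0.84, 0.69, 0.13]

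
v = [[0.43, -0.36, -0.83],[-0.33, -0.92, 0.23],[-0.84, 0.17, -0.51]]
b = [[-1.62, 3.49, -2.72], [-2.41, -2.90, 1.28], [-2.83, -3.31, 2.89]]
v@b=[[2.52, 5.29, -4.03], [2.10, 0.75, 0.38], [2.39, -1.74, 1.03]]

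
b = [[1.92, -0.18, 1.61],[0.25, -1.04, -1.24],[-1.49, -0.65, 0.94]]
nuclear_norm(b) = 5.87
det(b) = -6.47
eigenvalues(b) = [(1.59+1.5j), (1.59-1.5j), (-1.36+0j)]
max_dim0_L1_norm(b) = 3.79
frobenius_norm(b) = 3.54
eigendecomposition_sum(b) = [[(0.95+0.59j), -0.13+0.23j, (0.79-0.79j)], [(0.2-0.4j), 0.10+0.04j, (-0.34-0.29j)], [-0.73+0.72j, (-0.18-0.16j), 0.54+0.87j]] + [[0.95-0.59j, (-0.13-0.23j), (0.79+0.79j)], [0.20+0.40j, (0.1-0.04j), -0.34+0.29j], [(-0.73-0.72j), -0.18+0.16j, 0.54-0.87j]] + [[0.01+0.00j, 0.08-0.00j, 0.04-0.00j], [-0.16-0.00j, (-1.23+0j), (-0.55+0j)], [-0.04-0.00j, -0.30+0.00j, -0.13+0.00j]]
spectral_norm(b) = 2.65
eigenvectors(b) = [[-0.71+0.00j, -0.71-0.00j, -0.06+0.00j], [(0.02+0.28j), (0.02-0.28j), 0.97+0.00j], [(0.15-0.63j), 0.15+0.63j, 0.23+0.00j]]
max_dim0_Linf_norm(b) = 1.92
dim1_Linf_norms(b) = [1.92, 1.24, 1.49]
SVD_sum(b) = [[2.00, 0.23, 1.43], [-0.50, -0.06, -0.36], [-0.58, -0.07, -0.42]] + [[-0.10, 0.01, 0.14], [0.70, -0.05, -0.97], [-0.94, 0.07, 1.3]] + [[0.02, -0.42, 0.04], [0.05, -0.93, 0.08], [0.03, -0.65, 0.06]]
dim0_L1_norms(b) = [3.66, 1.87, 3.79]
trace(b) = 1.82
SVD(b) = [[-0.93, 0.09, 0.35], [0.23, -0.59, 0.77], [0.27, 0.8, 0.53]] @ diag([2.6460978437283966, 2.008617880983252, 1.217546881894197]) @ [[-0.81, -0.09, -0.58],  [-0.59, 0.04, 0.81],  [0.05, -0.99, 0.09]]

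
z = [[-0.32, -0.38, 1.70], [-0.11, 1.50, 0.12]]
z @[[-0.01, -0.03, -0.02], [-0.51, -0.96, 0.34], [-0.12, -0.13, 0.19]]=[[-0.01, 0.15, 0.20], [-0.78, -1.45, 0.54]]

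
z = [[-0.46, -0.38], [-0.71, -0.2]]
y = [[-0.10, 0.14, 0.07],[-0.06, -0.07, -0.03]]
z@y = [[0.07, -0.04, -0.02],[0.08, -0.09, -0.04]]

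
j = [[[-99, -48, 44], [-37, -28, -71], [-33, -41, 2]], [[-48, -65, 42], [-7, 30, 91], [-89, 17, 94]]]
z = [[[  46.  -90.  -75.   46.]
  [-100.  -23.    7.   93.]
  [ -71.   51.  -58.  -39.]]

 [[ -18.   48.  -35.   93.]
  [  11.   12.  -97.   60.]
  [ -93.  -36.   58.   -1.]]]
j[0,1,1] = -28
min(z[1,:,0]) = -93.0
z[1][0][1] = 48.0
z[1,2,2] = 58.0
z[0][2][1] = 51.0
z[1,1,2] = -97.0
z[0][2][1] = 51.0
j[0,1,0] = -37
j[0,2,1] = -41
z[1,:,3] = [93.0, 60.0, -1.0]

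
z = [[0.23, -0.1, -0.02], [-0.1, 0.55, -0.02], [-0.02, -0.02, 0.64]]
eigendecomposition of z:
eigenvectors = [[-0.96,-0.28,0.0], [-0.28,0.94,-0.21], [-0.06,0.20,0.98]]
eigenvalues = [0.2, 0.58, 0.64]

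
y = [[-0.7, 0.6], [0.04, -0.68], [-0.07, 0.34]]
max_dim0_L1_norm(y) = 1.62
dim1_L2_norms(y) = [0.92, 0.68, 0.35]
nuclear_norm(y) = 1.56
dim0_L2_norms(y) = [0.7, 0.97]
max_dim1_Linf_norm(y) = 0.7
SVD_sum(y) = [[-0.47, 0.74], [0.32, -0.50], [-0.17, 0.27]] + [[-0.23,-0.14], [-0.28,-0.18], [0.10,0.07]]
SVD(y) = [[-0.79,-0.61],[0.54,-0.75],[-0.29,0.28]] @ diag([1.1123915397845134, 0.4439426339245186]) @ [[0.54, -0.84], [0.84, 0.54]]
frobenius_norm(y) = 1.20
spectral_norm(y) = 1.11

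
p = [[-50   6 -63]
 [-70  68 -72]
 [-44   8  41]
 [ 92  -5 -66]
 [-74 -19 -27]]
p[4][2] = -27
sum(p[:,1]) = 58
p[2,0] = -44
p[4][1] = -19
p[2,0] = -44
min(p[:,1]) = -19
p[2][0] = -44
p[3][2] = -66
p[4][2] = -27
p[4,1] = -19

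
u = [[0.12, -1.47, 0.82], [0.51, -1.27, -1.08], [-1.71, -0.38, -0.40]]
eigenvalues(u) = [(0.16+1.62j), (0.16-1.62j), (-1.87+0j)]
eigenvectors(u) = [[0.66+0.00j, (0.66-0j), (0.32+0j)], [-0.09-0.37j, (-0.09+0.37j), (0.75+0j)], [-0.13+0.63j, (-0.13-0.63j), (0.57+0j)]]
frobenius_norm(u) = 3.02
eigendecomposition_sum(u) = [[(0.13+0.75j), -0.48-0.18j, (0.56-0.19j)], [(0.41-0.17j), -0.04+0.30j, (-0.18-0.29j)], [(-0.74-0.03j), 0.26-0.42j, (0.07+0.57j)]] + [[(0.13-0.75j), (-0.48+0.18j), (0.56+0.19j)], [(0.41+0.17j), -0.04-0.30j, -0.18+0.29j], [-0.74+0.03j, (0.26+0.42j), 0.07-0.57j]] + [[(-0.13-0j), -0.51-0.00j, -0.30+0.00j], [-0.30-0.00j, (-1.2-0j), -0.71+0.00j], [-0.23-0.00j, (-0.91-0j), -0.54+0.00j]]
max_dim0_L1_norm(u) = 3.12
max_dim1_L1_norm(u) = 2.86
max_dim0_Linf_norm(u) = 1.71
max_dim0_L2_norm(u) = 1.98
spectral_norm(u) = 2.00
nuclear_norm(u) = 5.17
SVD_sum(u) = [[0.23, -1.31, -0.18], [0.26, -1.44, -0.20], [0.02, -0.12, -0.02]] + [[0.08, 0.01, 0.02],[0.07, 0.01, 0.02],[-1.73, -0.25, -0.39]] + [[-0.2, -0.17, 0.98], [0.18, 0.16, -0.9], [-0.00, -0.00, 0.01]]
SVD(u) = [[0.67, 0.05, -0.74], [0.74, 0.04, 0.67], [0.06, -1.0, -0.01]] @ diag([1.9983803573589922, 1.7959666882837158, 1.3771636075270686]) @ [[0.17, -0.98, -0.14], [0.97, 0.14, 0.22], [0.19, 0.17, -0.97]]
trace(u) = -1.55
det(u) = -4.94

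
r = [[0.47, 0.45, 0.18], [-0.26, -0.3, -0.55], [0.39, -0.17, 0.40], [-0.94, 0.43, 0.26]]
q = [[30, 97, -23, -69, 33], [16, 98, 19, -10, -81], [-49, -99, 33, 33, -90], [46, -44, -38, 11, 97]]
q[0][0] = 30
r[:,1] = [0.451, -0.299, -0.171, 0.432]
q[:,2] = [-23, 19, 33, -38]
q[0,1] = 97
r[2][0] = 0.392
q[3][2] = -38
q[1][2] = 19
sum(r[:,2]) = 0.27899999999999997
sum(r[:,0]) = -0.34199999999999997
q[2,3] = 33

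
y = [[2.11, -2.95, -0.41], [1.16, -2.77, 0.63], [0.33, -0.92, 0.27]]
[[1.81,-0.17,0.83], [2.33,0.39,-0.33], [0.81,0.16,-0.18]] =y@[[-0.4,-0.02,0.25], [-0.94,-0.03,0.02], [0.3,0.53,-0.89]]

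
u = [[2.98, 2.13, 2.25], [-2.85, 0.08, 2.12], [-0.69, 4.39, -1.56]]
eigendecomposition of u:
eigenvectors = [[-0.71+0.00j,  -0.71-0.00j,  -0.12+0.00j], [(0.13-0.51j),  0.13+0.51j,  (-0.51+0j)], [-0.07-0.46j,  -0.07+0.46j,  (0.85+0j)]]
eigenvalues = [(2.8+2.99j), (2.8-2.99j), (-4.1+0j)]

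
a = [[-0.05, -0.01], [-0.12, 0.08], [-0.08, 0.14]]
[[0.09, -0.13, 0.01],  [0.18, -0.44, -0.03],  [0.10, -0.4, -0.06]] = a@ [[-1.67, 2.86, -0.1], [-0.21, -1.23, -0.48]]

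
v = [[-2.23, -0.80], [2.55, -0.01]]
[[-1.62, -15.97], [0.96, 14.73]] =v @ [[0.38, 5.79],[0.96, 3.82]]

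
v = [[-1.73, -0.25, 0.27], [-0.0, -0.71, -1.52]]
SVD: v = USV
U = [[-0.88, 0.47], [0.47, 0.88]]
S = [1.8, 1.64]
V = [[0.85,-0.06,-0.53], [-0.50,-0.45,-0.74]]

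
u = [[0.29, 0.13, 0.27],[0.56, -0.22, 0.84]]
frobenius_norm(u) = 1.11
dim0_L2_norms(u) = [0.63, 0.26, 0.88]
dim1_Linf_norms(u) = [0.29, 0.84]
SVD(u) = [[-0.33,-0.94],  [-0.94,0.33]] @ diag([1.0931383399410168, 0.2157511755495148]) @ [[-0.57, 0.15, -0.81],[-0.4, -0.91, 0.12]]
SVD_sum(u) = [[0.21, -0.05, 0.29], [0.59, -0.15, 0.83]] + [[0.08, 0.18, -0.02], [-0.03, -0.07, 0.01]]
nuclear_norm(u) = 1.31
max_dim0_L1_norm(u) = 1.11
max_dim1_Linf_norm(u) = 0.84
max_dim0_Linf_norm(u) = 0.84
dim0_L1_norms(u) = [0.85, 0.35, 1.11]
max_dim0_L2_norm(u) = 0.88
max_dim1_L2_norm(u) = 1.03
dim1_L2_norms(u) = [0.42, 1.03]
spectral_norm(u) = 1.09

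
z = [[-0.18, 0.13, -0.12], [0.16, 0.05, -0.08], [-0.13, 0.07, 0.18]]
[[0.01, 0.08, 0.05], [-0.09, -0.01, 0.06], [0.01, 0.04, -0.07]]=z@[[-0.39, -0.18, 0.13], [-0.50, 0.33, 0.18], [-0.01, -0.02, -0.39]]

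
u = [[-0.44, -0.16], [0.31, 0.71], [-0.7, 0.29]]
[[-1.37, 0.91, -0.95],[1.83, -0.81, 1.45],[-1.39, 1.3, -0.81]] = u @ [[2.59, -1.97, 1.69], [1.45, -0.28, 1.30]]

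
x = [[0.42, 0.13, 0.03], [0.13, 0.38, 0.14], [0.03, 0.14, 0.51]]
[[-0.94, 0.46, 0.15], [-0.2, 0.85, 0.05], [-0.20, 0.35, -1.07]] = x @ [[-2.34, 0.45, 0.24],[0.40, 2.06, 0.93],[-0.37, 0.09, -2.36]]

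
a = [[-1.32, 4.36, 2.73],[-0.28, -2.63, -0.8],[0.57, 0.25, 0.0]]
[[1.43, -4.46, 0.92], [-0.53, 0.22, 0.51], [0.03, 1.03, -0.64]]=a @[[0.01, 1.86, -1.11], [0.08, -0.11, -0.03], [0.40, -0.56, -0.15]]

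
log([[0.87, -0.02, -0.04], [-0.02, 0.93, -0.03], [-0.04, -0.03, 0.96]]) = [[-0.14, -0.02, -0.04], [-0.02, -0.07, -0.03], [-0.04, -0.03, -0.04]]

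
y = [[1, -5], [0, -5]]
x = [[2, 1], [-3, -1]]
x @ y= [[2, -15], [-3, 20]]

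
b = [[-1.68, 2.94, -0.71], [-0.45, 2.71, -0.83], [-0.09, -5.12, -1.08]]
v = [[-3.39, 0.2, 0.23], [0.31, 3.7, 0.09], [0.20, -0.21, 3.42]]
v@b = [[5.58,-10.60,1.99], [-2.19,10.48,-3.39], [-0.55,-17.49,-3.66]]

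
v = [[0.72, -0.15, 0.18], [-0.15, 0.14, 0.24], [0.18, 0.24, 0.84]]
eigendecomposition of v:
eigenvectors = [[0.27,  0.83,  0.49], [0.91,  -0.39,  0.16], [-0.32,  -0.4,  0.86]]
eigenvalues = [0.01, 0.7, 0.99]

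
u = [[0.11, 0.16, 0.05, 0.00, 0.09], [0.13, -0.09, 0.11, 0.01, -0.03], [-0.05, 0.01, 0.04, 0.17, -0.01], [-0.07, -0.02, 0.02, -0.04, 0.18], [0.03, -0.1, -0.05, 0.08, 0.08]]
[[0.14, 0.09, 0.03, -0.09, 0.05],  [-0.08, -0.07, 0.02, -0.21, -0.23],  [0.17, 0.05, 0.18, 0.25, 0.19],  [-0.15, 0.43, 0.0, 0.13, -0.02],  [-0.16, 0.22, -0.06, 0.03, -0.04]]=u @ [[-0.25,-0.45,-0.54,-1.55,-0.78],[1.33,-0.41,0.29,0.29,1.03],[0.39,0.12,1.00,0.13,-0.42],[0.70,0.26,0.63,1.01,0.90],[-0.67,2.23,-0.13,0.36,-0.06]]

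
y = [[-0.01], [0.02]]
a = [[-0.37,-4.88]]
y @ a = [[0.00, 0.05], [-0.01, -0.1]]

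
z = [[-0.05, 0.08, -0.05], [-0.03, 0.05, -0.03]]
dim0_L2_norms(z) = [0.06, 0.09, 0.06]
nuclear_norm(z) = 0.13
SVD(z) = [[-0.85,  -0.52], [-0.52,  0.85]] @ diag([0.12529455698980252, 0.0011287110919656275]) @ [[0.47, -0.75, 0.47], [0.53, 0.66, 0.53]]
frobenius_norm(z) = 0.13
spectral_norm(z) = 0.13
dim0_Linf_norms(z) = [0.05, 0.08, 0.05]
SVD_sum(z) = [[-0.05,  0.08,  -0.05], [-0.03,  0.05,  -0.03]] + [[-0.0, -0.0, -0.00], [0.0, 0.00, 0.00]]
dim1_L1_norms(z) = [0.18, 0.11]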